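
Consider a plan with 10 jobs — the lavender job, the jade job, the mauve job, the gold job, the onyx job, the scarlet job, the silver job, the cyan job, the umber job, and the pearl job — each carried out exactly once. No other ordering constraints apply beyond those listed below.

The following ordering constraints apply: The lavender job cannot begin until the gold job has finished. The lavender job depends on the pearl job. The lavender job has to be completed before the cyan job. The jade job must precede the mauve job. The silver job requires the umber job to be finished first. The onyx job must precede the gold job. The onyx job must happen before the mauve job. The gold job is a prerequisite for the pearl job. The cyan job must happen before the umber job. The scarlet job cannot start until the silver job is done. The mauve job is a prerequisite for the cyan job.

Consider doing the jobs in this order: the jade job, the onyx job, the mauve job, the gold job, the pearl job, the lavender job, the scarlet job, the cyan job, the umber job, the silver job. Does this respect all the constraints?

Here the silver job comes after the scarlet job.
Since the silver job is required before the scarlet job, the ordering is invalid.

No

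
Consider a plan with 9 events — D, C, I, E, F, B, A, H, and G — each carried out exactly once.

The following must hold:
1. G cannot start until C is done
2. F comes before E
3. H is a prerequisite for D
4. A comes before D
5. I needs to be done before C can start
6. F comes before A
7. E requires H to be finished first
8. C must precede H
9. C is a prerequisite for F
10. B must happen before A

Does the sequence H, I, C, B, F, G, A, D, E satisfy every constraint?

No

In the proposed order, H appears before C.
But one of the constraints requires C before H, so this ordering violates it.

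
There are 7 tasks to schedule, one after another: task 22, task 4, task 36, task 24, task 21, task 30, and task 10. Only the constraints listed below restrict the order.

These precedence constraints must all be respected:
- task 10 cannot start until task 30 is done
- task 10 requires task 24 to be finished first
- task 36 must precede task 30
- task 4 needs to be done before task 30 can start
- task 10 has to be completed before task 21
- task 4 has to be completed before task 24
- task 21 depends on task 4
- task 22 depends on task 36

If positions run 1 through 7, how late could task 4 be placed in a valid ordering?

3

Following every chain forward from task 4, the tasks that must come later are task 24, task 21, task 30, task 10 — 4 of them.
So at least 4 tasks follow task 4, putting task 4 no later than position 3. That position is achievable by scheduling everything else first.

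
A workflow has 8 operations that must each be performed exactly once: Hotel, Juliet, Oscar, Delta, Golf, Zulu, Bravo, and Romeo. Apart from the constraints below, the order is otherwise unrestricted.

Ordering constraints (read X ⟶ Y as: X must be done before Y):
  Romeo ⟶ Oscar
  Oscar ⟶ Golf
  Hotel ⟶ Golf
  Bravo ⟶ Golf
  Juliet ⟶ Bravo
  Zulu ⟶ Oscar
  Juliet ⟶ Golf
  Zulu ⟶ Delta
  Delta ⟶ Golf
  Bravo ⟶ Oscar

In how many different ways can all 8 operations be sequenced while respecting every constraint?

The operations with no prerequisites are Hotel, Juliet, Zulu, Romeo; any of them can be placed first.
Systematically extending each partial ordering one operation at a time and counting, there are 294 complete orderings.

294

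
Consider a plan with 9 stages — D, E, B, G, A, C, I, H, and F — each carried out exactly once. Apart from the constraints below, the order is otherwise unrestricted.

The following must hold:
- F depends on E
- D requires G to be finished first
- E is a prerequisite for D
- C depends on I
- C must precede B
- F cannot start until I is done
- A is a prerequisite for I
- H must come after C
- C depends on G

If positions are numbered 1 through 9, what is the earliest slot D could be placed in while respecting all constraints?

The stages that are forced before D, directly or transitively, are E, G. That's 2 stages.
So at minimum 2 stages come before D, putting D no earlier than position 3. That position is achievable by scheduling exactly those predecessors first.

3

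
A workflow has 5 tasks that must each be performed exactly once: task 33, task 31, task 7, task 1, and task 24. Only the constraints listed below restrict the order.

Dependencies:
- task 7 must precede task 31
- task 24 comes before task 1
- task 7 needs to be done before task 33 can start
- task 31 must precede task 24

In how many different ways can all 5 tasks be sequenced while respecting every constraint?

Only task 7 has no prerequisites, so it must go first.
Systematically extending each partial ordering one task at a time and counting, there are 4 complete orderings.

4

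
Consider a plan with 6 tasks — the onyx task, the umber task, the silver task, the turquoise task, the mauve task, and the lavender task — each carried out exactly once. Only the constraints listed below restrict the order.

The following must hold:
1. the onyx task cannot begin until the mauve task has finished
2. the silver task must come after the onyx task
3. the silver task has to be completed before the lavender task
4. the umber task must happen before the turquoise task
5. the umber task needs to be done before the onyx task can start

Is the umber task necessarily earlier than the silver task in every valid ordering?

Yes

Chaining the stated constraints: the umber task → the onyx task → the silver task.
So the umber task must precede the silver task in any valid ordering.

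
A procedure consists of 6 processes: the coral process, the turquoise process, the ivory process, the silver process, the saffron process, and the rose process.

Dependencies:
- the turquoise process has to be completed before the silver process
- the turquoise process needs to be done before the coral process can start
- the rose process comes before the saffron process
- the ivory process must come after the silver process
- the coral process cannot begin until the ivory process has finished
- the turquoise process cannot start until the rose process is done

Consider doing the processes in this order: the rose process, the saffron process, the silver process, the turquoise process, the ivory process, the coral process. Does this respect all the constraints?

In the proposed order, the silver process appears before the turquoise process.
But one of the constraints requires the turquoise process before the silver process, so this ordering violates it.

No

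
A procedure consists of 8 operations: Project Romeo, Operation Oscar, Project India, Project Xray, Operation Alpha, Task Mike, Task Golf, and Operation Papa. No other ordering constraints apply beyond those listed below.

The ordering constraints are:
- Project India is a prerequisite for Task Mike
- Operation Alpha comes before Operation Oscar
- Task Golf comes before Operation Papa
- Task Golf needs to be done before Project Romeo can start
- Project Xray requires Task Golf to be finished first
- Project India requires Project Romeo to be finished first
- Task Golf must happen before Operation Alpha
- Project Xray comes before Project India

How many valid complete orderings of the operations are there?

Task Golf is the only operation with nothing required before it, so every ordering starts there.
Enumerating by repeatedly choosing an available operation (one whose prerequisites are all placed) gives 210 distinct complete orderings.

210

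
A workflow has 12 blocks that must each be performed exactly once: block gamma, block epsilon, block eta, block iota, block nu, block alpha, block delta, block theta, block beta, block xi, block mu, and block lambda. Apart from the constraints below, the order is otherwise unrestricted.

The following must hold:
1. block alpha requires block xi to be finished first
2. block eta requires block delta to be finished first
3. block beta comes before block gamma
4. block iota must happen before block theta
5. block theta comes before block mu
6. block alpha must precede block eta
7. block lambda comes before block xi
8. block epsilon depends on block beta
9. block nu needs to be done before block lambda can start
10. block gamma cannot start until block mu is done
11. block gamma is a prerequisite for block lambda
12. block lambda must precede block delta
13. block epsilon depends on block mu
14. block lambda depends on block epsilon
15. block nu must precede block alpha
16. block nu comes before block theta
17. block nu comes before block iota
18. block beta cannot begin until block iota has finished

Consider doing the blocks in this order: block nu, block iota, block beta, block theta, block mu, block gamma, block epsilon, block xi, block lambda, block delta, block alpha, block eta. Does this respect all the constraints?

The sequence places block xi ahead of block lambda.
But one of the constraints requires block lambda before block xi, so this ordering violates it.

No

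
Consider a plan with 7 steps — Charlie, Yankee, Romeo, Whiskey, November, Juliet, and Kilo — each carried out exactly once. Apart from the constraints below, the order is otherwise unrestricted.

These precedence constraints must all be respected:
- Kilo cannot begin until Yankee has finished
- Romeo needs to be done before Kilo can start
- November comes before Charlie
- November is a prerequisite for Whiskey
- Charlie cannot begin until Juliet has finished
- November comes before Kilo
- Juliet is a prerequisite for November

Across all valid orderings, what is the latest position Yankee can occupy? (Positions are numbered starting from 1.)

6

Following the constraints forward from Yankee, its only required successor is Kilo.
So at least 1 step follows Yankee, putting Yankee no later than position 6. That position is achievable by scheduling everything else first.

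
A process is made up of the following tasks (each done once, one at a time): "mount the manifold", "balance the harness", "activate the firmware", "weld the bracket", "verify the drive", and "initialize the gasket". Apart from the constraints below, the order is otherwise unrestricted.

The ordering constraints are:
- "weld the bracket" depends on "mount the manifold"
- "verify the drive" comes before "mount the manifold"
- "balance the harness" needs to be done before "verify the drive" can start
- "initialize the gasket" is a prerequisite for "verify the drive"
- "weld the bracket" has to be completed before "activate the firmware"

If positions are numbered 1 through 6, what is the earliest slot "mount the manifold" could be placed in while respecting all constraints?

4

The tasks that are forced before "mount the manifold", directly or transitively, are "balance the harness", "verify the drive", "initialize the gasket". That's 3 tasks.
With 3 mandatory predecessors, the earliest "mount the manifold" can sit is position 3+1 = 4, and placing just those 3 first achieves it.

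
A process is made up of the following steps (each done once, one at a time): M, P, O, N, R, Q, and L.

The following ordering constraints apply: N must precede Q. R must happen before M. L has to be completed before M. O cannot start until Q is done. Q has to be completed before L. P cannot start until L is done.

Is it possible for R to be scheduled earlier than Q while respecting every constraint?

Yes

Nothing in the constraints forces Q before R — there is no chain from Q to R.
So a valid ordering placing R earlier than Q exists.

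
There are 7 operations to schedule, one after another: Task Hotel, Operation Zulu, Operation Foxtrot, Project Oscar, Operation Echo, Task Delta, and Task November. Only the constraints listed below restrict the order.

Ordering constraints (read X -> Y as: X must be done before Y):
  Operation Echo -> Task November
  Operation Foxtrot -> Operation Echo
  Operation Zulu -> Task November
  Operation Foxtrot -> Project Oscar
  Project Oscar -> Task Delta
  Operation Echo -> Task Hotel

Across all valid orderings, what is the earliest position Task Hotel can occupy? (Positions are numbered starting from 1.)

3

Working backwards through the constraints from Task Hotel, its full set of required predecessors is Operation Foxtrot, Operation Echo — 2 of them.
So at minimum 2 operations come before Task Hotel, putting Task Hotel no earlier than position 3. That position is achievable by scheduling exactly those predecessors first.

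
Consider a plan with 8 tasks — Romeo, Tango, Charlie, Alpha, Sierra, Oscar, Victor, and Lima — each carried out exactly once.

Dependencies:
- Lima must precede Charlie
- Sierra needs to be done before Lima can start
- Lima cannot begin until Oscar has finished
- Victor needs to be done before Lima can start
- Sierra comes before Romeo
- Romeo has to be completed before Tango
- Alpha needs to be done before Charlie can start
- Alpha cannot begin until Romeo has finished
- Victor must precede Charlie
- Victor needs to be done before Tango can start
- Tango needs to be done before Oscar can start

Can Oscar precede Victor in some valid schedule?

No

There is a dependency chain Victor → Tango → Oscar, so Oscar always comes after Victor.
So no valid ordering can have Oscar before Victor.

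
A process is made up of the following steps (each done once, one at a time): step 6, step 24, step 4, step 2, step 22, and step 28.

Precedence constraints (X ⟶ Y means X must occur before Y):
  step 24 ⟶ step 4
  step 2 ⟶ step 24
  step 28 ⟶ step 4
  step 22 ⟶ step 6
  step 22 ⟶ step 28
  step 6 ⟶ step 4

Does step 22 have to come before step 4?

Yes

Following the dependencies: step 22 → step 6 → step 4.
Hence step 22 necessarily comes before step 4.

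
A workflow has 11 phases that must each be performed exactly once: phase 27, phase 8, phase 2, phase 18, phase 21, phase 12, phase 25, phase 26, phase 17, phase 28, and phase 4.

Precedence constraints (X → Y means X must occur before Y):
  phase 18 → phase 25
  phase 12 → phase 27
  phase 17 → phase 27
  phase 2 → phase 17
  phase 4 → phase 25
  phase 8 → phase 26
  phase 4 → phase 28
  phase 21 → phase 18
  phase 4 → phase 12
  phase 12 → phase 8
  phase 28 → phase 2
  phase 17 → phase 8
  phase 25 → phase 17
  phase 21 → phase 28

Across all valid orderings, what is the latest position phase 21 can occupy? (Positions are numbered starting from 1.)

Following every chain forward from phase 21, the phases that must come later are phase 27, phase 8, phase 2, phase 18, phase 25, phase 26, phase 17, phase 28 — 8 of them.
So at least 8 phases follow phase 21, putting phase 21 no later than position 3. That position is achievable by scheduling everything else first.

3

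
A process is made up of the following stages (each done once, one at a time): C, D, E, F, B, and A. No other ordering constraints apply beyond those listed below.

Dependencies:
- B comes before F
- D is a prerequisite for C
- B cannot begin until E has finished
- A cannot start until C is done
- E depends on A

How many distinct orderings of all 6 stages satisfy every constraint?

D is the only stage with nothing required before it, so every ordering starts there.
Continuing from there, at each step only one stage has all its prerequisites placed, so the ordering is fully determined — there is exactly 1.

1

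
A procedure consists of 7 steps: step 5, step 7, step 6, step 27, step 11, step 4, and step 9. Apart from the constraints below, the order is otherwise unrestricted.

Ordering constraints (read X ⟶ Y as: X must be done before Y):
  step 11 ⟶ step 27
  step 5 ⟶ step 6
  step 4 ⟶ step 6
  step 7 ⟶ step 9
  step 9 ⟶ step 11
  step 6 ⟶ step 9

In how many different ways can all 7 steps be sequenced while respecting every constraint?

8

3 steps have no prerequisites (step 5, step 7, step 4), so any of them could come first.
Enumerating by repeatedly choosing an available step (one whose prerequisites are all placed) gives 8 distinct complete orderings.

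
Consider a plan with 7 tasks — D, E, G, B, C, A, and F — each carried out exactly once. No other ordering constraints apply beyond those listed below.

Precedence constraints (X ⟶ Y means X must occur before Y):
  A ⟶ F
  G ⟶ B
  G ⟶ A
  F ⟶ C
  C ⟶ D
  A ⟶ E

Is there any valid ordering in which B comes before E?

Yes

No chain of constraints runs from E to B, so E is not required to come first.
So a valid ordering placing B earlier than E exists.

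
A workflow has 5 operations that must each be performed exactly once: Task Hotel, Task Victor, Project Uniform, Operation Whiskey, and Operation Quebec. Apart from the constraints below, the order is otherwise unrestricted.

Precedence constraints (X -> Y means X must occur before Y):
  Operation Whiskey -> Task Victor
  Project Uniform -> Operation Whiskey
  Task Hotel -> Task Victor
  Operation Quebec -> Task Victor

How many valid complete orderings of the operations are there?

3 operations have no prerequisites (Task Hotel, Project Uniform, Operation Quebec), so any of them could come first.
Systematically extending each partial ordering one operation at a time and counting, there are 12 complete orderings.

12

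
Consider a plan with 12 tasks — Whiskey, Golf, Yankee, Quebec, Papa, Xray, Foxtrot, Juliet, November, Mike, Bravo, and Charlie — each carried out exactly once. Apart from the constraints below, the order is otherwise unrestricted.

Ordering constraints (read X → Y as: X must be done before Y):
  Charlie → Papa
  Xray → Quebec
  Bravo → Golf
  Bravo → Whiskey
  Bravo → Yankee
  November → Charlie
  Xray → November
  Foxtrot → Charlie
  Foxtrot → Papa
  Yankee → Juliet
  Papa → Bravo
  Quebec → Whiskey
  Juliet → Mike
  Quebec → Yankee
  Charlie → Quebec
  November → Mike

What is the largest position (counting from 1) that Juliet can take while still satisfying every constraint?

11

The only task forced after Juliet (directly or by a chain) is Mike.
So at least 1 task follows Juliet, putting Juliet no later than position 11. That position is achievable by scheduling everything else first.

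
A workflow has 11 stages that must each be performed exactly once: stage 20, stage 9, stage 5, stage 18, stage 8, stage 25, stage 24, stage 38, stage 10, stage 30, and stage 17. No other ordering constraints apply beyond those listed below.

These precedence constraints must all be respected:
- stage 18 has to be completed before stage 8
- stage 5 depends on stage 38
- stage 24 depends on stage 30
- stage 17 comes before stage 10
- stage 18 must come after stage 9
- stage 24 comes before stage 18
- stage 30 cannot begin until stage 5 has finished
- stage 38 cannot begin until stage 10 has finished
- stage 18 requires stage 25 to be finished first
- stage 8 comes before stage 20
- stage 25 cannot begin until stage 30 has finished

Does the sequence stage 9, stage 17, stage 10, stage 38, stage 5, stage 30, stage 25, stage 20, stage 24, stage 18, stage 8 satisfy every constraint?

No

In the proposed order, stage 20 appears before stage 8.
That contradicts the constraint that stage 8 must precede stage 20.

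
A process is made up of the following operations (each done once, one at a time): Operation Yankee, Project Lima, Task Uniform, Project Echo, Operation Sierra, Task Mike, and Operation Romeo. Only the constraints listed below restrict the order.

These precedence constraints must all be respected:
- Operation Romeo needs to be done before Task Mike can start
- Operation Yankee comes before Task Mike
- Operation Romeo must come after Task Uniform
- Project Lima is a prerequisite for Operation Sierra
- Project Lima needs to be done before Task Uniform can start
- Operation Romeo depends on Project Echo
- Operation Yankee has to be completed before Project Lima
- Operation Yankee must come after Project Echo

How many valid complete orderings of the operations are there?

4

Project Echo is the only operation with nothing required before it, so every ordering starts there.
Systematically extending each partial ordering one operation at a time and counting, there are 4 complete orderings.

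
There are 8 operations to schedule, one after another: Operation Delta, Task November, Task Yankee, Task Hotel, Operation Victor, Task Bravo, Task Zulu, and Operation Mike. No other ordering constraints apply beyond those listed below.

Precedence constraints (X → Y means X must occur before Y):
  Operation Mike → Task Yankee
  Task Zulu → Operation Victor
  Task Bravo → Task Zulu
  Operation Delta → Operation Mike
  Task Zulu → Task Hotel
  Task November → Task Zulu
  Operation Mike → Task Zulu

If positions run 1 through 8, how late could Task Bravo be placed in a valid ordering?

5

Following every chain forward from Task Bravo, the operations that must come later are Task Hotel, Operation Victor, Task Zulu — 3 of them.
With 3 mandatory successors out of 8 operations total, the latest slot for Task Bravo is 8−3 = 5, and it's reachable by doing all non-successors before Task Bravo.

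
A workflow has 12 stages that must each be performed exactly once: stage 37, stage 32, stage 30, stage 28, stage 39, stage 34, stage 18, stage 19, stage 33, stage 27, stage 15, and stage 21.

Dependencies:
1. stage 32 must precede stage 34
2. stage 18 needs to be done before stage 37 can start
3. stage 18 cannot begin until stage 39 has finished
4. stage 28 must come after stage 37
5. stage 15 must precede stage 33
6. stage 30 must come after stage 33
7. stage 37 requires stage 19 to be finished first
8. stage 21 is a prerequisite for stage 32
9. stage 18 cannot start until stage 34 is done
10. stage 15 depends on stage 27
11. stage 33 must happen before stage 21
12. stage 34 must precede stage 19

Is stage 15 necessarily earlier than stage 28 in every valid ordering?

Yes

Tracing the constraints gives a chain: stage 15 → stage 33 → stage 21 → stage 32 → stage 34 → stage 18 → stage 37 → stage 28.
Hence stage 15 necessarily comes before stage 28.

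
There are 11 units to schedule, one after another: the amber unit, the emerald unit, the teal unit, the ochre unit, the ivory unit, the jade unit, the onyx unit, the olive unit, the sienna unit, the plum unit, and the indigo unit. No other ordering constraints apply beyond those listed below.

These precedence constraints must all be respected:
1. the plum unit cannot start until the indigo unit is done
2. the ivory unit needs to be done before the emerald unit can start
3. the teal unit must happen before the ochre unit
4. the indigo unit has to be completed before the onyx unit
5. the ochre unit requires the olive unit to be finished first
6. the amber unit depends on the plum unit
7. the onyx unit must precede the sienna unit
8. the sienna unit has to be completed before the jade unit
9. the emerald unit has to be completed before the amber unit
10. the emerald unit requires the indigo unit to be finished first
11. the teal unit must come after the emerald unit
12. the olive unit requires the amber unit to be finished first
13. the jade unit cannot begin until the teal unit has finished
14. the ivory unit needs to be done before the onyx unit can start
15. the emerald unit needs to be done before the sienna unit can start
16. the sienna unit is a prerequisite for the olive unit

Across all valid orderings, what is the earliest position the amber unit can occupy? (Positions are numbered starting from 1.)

Every unit that must precede the amber unit has to come before it. Tracing all chains that end at the amber unit, those units are: the emerald unit, the ivory unit, the plum unit, the indigo unit — 4 in total.
So at minimum 4 units come before the amber unit, putting the amber unit no earlier than position 5. That position is achievable by scheduling exactly those predecessors first.

5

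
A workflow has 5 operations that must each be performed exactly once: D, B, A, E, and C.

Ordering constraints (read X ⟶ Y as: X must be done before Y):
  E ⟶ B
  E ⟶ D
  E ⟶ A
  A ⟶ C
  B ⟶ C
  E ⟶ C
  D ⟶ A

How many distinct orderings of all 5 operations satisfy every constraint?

E is the only operation with nothing required before it, so every ordering starts there.
Enumerating by repeatedly choosing an available operation (one whose prerequisites are all placed) gives 3 distinct complete orderings.

3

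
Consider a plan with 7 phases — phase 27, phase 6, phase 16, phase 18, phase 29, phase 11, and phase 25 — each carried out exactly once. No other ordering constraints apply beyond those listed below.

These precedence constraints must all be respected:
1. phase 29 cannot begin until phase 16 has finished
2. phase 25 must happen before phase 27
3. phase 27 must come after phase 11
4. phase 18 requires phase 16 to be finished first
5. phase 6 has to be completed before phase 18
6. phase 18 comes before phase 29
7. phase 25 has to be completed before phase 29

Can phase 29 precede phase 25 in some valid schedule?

There is a dependency chain phase 25 → phase 29, so phase 29 always comes after phase 25.
Hence phase 29 can never be scheduled before phase 25.

No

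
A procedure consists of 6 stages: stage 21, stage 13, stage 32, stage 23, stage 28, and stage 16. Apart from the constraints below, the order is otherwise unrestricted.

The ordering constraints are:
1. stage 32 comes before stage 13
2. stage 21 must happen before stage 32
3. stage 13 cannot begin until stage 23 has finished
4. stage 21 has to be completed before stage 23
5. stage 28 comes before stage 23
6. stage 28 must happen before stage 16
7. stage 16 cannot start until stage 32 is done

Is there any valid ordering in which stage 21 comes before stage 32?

Yes

Every valid ordering already has stage 21 before stage 32 (the constraints require it), so in particular at least one does.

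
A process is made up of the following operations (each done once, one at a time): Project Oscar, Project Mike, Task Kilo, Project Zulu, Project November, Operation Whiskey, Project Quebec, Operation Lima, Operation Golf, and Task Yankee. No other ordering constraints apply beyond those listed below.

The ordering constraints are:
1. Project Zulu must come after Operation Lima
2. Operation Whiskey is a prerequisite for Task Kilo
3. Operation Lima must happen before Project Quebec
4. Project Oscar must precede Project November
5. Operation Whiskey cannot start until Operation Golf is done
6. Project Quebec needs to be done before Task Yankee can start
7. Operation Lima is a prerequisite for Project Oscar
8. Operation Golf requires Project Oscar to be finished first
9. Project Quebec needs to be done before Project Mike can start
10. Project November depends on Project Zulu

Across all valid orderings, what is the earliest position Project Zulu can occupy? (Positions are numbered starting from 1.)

2

Working backwards through the constraints from Project Zulu, its only required predecessor is Operation Lima.
So at minimum 1 operation comes before Project Zulu, putting Project Zulu no earlier than position 2. That position is achievable by scheduling exactly that predecessor first.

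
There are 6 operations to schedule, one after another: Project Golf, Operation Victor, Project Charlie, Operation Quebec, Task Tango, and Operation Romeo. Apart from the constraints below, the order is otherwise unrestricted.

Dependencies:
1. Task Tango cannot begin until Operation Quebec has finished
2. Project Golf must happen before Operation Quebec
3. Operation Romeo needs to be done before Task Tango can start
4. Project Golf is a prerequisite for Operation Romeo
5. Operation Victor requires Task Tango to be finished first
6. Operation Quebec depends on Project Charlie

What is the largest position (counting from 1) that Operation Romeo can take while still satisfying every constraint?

Following every chain forward from Operation Romeo, the operations that must come later are Operation Victor, Task Tango — 2 of them.
So at least 2 operations follow Operation Romeo, putting Operation Romeo no later than position 4. That position is achievable by scheduling everything else first.

4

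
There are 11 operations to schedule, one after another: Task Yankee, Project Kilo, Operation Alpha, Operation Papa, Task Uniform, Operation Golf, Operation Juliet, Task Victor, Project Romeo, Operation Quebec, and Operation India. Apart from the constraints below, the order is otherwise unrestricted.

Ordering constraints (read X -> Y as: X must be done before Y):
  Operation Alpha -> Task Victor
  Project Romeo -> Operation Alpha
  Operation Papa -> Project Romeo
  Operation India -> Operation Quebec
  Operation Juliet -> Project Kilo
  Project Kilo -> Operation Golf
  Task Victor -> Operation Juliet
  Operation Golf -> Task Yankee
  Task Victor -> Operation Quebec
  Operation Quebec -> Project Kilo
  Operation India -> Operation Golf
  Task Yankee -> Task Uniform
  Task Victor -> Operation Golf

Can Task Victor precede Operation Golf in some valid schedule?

Yes

The constraints force Task Victor before Operation Golf, so yes — every valid ordering has Task Victor earlier.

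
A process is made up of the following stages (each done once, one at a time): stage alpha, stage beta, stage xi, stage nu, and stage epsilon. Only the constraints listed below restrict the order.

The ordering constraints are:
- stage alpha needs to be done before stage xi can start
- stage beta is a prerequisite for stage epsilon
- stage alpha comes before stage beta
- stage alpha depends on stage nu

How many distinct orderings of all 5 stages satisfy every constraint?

Only stage nu has no prerequisites, so it must go first.
Enumerating by repeatedly choosing an available stage (one whose prerequisites are all placed) gives 3 distinct complete orderings.

3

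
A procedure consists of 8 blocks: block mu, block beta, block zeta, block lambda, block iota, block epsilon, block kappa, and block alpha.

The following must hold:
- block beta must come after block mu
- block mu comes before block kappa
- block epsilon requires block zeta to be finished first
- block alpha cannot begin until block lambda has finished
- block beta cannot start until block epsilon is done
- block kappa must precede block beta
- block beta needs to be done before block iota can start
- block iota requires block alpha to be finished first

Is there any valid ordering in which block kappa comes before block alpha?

The constraints leave block kappa and block alpha unordered relative to each other; nothing requires block alpha earlier.
That means at least one valid schedule has block kappa before block alpha.

Yes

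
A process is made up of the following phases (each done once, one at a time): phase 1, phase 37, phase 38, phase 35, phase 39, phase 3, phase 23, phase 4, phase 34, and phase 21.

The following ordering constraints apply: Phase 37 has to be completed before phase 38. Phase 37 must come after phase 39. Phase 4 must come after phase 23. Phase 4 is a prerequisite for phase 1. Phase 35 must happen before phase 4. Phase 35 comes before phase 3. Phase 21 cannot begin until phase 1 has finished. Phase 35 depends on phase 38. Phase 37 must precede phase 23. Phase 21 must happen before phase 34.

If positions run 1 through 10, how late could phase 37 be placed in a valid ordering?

2

Following every chain forward from phase 37, the phases that must come later are phase 1, phase 38, phase 35, phase 3, phase 23, phase 4, phase 34, phase 21 — 8 of them.
With 8 mandatory successors out of 10 phases total, the latest slot for phase 37 is 10−8 = 2, and it's reachable by doing all non-successors before phase 37.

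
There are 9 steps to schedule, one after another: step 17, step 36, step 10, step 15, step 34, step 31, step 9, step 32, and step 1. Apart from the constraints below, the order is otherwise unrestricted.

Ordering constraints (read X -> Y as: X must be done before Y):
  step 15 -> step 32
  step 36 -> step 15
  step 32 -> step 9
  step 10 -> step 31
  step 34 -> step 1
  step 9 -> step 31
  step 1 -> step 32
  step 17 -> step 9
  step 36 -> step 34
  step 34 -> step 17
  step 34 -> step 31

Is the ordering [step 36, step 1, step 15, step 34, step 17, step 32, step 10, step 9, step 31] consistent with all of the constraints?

In the proposed order, step 1 appears before step 34.
That contradicts the constraint that step 34 must precede step 1.

No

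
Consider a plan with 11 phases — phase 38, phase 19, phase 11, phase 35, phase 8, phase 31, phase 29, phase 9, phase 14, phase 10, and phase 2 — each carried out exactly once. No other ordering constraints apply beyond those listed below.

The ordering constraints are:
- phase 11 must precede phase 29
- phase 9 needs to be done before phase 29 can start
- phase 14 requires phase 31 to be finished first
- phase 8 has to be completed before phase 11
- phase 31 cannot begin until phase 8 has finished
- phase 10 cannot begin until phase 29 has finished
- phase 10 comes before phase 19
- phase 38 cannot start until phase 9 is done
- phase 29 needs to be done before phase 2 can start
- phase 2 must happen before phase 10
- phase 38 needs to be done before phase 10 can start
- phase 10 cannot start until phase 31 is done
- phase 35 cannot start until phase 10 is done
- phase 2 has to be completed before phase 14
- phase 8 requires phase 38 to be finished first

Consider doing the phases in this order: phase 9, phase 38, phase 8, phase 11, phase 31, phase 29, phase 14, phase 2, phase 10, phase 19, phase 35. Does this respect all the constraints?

No

Here phase 2 comes after phase 14.
Since phase 2 is required before phase 14, the ordering is invalid.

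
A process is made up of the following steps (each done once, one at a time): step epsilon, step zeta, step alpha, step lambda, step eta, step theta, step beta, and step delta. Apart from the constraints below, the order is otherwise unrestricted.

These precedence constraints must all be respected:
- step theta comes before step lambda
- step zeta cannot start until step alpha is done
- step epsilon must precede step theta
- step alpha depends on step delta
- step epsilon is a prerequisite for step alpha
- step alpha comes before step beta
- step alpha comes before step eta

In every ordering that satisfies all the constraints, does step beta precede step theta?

No

No chain of constraints connects step beta to step theta in either direction.
A valid ordering placing step theta before step beta exists, so the answer is no.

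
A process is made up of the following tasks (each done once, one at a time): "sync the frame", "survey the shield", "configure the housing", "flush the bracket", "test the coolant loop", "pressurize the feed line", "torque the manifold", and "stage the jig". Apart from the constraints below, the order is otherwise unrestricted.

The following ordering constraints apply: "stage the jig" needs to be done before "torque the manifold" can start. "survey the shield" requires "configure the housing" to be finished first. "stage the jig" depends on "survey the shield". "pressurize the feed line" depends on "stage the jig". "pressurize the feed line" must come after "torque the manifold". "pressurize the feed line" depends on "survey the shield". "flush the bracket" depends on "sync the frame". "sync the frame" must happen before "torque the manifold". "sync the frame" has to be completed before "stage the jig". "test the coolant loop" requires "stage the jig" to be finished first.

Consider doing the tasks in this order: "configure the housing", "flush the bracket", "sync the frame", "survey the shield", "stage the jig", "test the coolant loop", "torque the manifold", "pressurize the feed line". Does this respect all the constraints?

Here "sync the frame" comes after "flush the bracket".
Since "sync the frame" is required before "flush the bracket", the ordering is invalid.

No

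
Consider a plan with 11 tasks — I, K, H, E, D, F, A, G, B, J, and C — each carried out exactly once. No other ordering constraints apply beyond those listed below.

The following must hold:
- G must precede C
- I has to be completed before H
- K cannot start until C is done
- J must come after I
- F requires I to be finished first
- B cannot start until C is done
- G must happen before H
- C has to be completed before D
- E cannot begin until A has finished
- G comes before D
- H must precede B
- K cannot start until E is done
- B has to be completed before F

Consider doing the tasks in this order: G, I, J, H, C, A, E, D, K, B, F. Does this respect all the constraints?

Yes

Going through the constraints one by one, each required predecessor appears earlier in the sequence than its dependent — e.g. I (position 2) is before F (position 11), as required.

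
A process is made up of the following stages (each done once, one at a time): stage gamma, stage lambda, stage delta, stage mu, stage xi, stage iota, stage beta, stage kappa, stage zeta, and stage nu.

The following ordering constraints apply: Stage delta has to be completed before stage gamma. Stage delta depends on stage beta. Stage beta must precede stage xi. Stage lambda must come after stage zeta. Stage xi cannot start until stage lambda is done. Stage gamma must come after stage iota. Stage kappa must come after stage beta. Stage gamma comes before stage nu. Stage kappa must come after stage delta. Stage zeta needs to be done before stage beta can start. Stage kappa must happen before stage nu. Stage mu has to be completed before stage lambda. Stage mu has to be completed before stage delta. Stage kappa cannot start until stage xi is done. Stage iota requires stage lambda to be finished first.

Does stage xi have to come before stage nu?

Yes

Tracing the constraints gives a chain: stage xi → stage kappa → stage nu.
Hence stage xi necessarily comes before stage nu.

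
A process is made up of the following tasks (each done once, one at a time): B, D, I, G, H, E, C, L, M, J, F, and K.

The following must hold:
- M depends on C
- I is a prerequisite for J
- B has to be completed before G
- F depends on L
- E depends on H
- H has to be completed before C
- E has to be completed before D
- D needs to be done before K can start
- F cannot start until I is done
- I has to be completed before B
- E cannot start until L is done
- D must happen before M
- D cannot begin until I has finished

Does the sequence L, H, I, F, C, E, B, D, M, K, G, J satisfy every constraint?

Checking each listed constraint against this order: for instance, I is in position 3 and J in position 12, so that constraint holds — and the remaining constraints check out the same way.

Yes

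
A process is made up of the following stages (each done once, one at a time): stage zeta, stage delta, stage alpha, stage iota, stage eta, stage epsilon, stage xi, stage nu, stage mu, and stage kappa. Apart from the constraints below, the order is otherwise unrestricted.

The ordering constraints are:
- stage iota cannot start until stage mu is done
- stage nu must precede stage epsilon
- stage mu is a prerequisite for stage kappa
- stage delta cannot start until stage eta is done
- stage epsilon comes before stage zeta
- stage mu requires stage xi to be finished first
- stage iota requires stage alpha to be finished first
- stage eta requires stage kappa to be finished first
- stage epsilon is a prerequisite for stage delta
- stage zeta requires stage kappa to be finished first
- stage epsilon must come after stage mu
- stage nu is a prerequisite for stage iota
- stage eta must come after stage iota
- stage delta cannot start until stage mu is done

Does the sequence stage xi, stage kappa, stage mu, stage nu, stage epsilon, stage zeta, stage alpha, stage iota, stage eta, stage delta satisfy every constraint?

The sequence places stage kappa ahead of stage mu.
But one of the constraints requires stage mu before stage kappa, so this ordering violates it.

No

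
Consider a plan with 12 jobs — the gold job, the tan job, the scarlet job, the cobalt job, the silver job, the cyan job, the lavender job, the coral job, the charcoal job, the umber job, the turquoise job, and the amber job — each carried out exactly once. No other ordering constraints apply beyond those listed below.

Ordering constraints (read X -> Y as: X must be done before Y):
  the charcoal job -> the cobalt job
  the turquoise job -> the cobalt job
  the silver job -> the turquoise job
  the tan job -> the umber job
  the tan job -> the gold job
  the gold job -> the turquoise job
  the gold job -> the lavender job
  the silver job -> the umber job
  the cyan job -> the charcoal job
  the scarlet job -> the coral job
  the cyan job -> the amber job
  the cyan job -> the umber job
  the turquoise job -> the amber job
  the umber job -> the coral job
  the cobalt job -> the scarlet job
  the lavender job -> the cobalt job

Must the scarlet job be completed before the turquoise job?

No

The constraints actually force the turquoise job before the scarlet job (via the turquoise job → the cobalt job → the scarlet job), not the other way around.
So the scarlet job does not have to come before the turquoise job — it cannot.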